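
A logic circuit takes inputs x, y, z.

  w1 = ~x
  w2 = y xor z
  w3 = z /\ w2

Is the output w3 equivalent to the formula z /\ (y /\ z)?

w2 = y xor z
w3 = z /\ w2 = z /\ (y xor z)
At x=0, y=0, z=1: circuit gives 1, formula gives 0.

No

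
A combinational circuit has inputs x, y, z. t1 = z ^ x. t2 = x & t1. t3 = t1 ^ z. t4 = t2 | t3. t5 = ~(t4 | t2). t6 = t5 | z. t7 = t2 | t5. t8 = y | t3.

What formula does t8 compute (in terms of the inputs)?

t1 = z ^ x
t3 = t1 ^ z = (z ^ x) ^ z
t8 = y | t3 = y | ((z ^ x) ^ z)

y | ((z ^ x) ^ z)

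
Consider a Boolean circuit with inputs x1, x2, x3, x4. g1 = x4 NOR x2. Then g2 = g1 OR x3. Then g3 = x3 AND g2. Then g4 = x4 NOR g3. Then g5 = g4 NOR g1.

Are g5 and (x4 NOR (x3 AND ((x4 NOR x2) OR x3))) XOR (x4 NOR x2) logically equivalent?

g1 = x4 NOR x2
g2 = g1 OR x3 = (x4 NOR x2) OR x3
g3 = x3 AND g2 = x3 AND ((x4 NOR x2) OR x3)
g4 = x4 NOR g3 = x4 NOR (x3 AND ((x4 NOR x2) OR x3))
g5 = g4 NOR g1 = (x4 NOR (x3 AND ((x4 NOR x2) OR x3))) NOR (x4 NOR x2)
At x1=0, x2=0, x3=0, x4=1: circuit gives 1, formula gives 0.

No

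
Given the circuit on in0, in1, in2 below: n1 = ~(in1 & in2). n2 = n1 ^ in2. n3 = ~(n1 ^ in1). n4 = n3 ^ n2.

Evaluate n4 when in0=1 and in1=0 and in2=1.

0

n1 = ~(0 & 1) = 1
n2 = 1 ^ 1 = 0
n3 = ~(1 ^ 0) = 0
n4 = 0 ^ 0 = 0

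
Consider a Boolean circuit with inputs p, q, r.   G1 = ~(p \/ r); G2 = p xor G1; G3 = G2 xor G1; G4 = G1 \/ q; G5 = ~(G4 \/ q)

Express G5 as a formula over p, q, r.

~(((~(p \/ r)) \/ q) \/ q)

G1 = ~(p \/ r)
G4 = G1 \/ q = (~(p \/ r)) \/ q
G5 = ~(G4 \/ q) = ~(((~(p \/ r)) \/ q) \/ q)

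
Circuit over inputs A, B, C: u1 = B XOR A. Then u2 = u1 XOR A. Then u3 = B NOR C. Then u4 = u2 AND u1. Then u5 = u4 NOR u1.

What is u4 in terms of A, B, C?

u1 = B XOR A
u2 = u1 XOR A = (B XOR A) XOR A
u4 = u2 AND u1 = ((B XOR A) XOR A) AND (B XOR A)

((B XOR A) XOR A) AND (B XOR A)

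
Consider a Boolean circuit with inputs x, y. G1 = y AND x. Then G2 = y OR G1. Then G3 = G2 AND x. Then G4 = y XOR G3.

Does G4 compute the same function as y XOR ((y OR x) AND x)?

G1 = y AND x
G2 = y OR G1 = y OR (y AND x)
G3 = G2 AND x = (y OR (y AND x)) AND x
G4 = y XOR G3 = y XOR ((y OR (y AND x)) AND x)
At x=1, y=0: circuit gives 0, formula gives 1.

No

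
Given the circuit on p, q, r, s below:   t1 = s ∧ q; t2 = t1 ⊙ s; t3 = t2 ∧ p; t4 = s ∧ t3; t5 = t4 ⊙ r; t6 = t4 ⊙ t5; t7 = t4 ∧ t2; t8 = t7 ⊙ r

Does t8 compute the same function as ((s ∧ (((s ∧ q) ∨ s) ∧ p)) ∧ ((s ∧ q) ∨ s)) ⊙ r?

t1 = s ∧ q
t2 = t1 ⊙ s = (s ∧ q) ⊙ s
t3 = t2 ∧ p = ((s ∧ q) ⊙ s) ∧ p
t4 = s ∧ t3 = s ∧ (((s ∧ q) ⊙ s) ∧ p)
t7 = t4 ∧ t2 = (s ∧ (((s ∧ q) ⊙ s) ∧ p)) ∧ ((s ∧ q) ⊙ s)
t8 = t7 ⊙ r = ((s ∧ (((s ∧ q) ⊙ s) ∧ p)) ∧ ((s ∧ q) ⊙ s)) ⊙ r
At p=1, q=0, r=0, s=1: circuit gives 1, formula gives 0.

No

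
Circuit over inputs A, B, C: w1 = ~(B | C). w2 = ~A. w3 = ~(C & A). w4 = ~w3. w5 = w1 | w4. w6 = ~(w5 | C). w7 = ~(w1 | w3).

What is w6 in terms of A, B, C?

~(((~(B | C)) | ~(~(C & A))) | C)

w1 = ~(B | C)
w3 = ~(C & A)
w4 = ~w3 = ~(~(C & A))
w5 = w1 | w4 = (~(B | C)) | ~(~(C & A))
w6 = ~(w5 | C) = ~(((~(B | C)) | ~(~(C & A))) | C)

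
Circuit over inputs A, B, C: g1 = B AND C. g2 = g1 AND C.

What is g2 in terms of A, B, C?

(B AND C) AND C

g1 = B AND C
g2 = g1 AND C = (B AND C) AND C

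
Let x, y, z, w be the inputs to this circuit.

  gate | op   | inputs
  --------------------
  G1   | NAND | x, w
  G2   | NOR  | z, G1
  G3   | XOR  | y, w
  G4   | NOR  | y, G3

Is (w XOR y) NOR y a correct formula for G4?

G3 = y XOR w
G4 = y NOR G3 = y NOR (y XOR w)
At x=0, y=0, z=0, w=1: circuit gives 0, formula gives 0.
At x=0, y=0, z=0, w=0: circuit gives 1, formula gives 1.
Agrees on all 16 inputs.

Yes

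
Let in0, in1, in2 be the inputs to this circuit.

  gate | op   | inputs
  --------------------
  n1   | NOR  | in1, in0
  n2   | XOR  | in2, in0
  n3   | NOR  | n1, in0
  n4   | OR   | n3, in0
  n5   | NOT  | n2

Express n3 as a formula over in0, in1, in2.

n1 = in1 NOR in0
n3 = n1 NOR in0 = (in1 NOR in0) NOR in0

(in1 NOR in0) NOR in0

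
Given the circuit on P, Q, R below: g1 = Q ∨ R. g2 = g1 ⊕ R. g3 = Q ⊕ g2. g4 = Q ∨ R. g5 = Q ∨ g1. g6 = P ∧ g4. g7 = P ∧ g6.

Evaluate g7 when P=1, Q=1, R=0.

g4 = 1 ∨ 0 = 1
g6 = 1 ∧ 1 = 1
g7 = 1 ∧ 1 = 1

1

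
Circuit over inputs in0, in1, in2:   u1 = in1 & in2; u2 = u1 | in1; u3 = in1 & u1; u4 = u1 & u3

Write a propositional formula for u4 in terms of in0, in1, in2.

(in1 & in2) & (in1 & (in1 & in2))

u1 = in1 & in2
u3 = in1 & u1 = in1 & (in1 & in2)
u4 = u1 & u3 = (in1 & in2) & (in1 & (in1 & in2))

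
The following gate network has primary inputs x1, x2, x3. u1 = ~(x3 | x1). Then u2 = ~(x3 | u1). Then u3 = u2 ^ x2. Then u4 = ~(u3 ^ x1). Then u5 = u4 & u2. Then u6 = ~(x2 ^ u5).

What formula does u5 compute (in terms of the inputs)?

(~(((~(x3 | (~(x3 | x1)))) ^ x2) ^ x1)) & (~(x3 | (~(x3 | x1))))

u1 = ~(x3 | x1)
u2 = ~(x3 | u1) = ~(x3 | (~(x3 | x1)))
u3 = u2 ^ x2 = (~(x3 | (~(x3 | x1)))) ^ x2
u4 = ~(u3 ^ x1) = ~(((~(x3 | (~(x3 | x1)))) ^ x2) ^ x1)
u5 = u4 & u2 = (~(((~(x3 | (~(x3 | x1)))) ^ x2) ^ x1)) & (~(x3 | (~(x3 | x1))))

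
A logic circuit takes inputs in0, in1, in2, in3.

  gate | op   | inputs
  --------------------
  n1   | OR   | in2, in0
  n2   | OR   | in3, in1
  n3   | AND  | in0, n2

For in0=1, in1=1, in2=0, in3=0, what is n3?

1

n2 = 0 OR 1 = 1
n3 = 1 AND 1 = 1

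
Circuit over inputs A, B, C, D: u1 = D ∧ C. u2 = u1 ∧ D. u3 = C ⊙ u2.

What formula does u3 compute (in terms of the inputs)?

C ⊙ ((D ∧ C) ∧ D)

u1 = D ∧ C
u2 = u1 ∧ D = (D ∧ C) ∧ D
u3 = C ⊙ u2 = C ⊙ ((D ∧ C) ∧ D)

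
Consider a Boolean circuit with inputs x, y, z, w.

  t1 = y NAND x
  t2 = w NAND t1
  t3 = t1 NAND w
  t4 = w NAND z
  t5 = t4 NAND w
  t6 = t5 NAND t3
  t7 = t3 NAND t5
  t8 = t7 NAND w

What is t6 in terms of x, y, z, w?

t1 = y NAND x
t3 = t1 NAND w = (y NAND x) NAND w
t4 = w NAND z
t5 = t4 NAND w = (w NAND z) NAND w
t6 = t5 NAND t3 = ((w NAND z) NAND w) NAND ((y NAND x) NAND w)

((w NAND z) NAND w) NAND ((y NAND x) NAND w)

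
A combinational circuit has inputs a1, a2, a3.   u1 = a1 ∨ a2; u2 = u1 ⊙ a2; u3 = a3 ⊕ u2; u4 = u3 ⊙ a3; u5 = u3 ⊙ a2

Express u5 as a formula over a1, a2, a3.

(a3 ⊕ ((a1 ∨ a2) ⊙ a2)) ⊙ a2

u1 = a1 ∨ a2
u2 = u1 ⊙ a2 = (a1 ∨ a2) ⊙ a2
u3 = a3 ⊕ u2 = a3 ⊕ ((a1 ∨ a2) ⊙ a2)
u5 = u3 ⊙ a2 = (a3 ⊕ ((a1 ∨ a2) ⊙ a2)) ⊙ a2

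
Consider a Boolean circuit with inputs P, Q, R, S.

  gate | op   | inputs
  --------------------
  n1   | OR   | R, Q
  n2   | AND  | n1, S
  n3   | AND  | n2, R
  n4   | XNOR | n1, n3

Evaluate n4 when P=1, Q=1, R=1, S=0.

0

n1 = 1 OR 1 = 1
n2 = 1 AND 0 = 0
n3 = 0 AND 1 = 0
n4 = 1 XNOR 0 = 0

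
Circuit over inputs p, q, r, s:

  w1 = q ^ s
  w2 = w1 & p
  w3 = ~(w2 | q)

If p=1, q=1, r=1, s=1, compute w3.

w1 = 1 ^ 1 = 0
w2 = 0 & 1 = 0
w3 = ~(0 | 1) = 0

0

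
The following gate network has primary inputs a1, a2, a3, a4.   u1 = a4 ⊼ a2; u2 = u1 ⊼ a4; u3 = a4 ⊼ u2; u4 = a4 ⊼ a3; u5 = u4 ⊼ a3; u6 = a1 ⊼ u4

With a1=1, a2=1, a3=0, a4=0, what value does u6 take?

u4 = 0 ⊼ 0 = 1
u6 = 1 ⊼ 1 = 0

0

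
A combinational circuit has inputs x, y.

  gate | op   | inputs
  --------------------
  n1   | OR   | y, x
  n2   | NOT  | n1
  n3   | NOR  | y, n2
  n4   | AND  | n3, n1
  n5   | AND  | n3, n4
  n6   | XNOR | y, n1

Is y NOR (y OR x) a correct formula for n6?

n1 = y OR x
n6 = y XNOR n1 = y XNOR (y OR x)
At x=0, y=1: circuit gives 1, formula gives 0.

No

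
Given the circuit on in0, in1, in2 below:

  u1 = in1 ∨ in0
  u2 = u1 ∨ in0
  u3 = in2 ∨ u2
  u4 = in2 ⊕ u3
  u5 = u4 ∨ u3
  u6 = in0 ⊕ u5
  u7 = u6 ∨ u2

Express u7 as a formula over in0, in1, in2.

u1 = in1 ∨ in0
u2 = u1 ∨ in0 = (in1 ∨ in0) ∨ in0
u3 = in2 ∨ u2 = in2 ∨ ((in1 ∨ in0) ∨ in0)
u4 = in2 ⊕ u3 = in2 ⊕ (in2 ∨ ((in1 ∨ in0) ∨ in0))
u5 = u4 ∨ u3 = (in2 ⊕ (in2 ∨ ((in1 ∨ in0) ∨ in0))) ∨ (in2 ∨ ((in1 ∨ in0) ∨ in0))
u6 = in0 ⊕ u5 = in0 ⊕ ((in2 ⊕ (in2 ∨ ((in1 ∨ in0) ∨ in0))) ∨ (in2 ∨ ((in1 ∨ in0) ∨ in0)))
u7 = u6 ∨ u2 = (in0 ⊕ ((in2 ⊕ (in2 ∨ ((in1 ∨ in0) ∨ in0))) ∨ (in2 ∨ ((in1 ∨ in0) ∨ in0)))) ∨ ((in1 ∨ in0) ∨ in0)

(in0 ⊕ ((in2 ⊕ (in2 ∨ ((in1 ∨ in0) ∨ in0))) ∨ (in2 ∨ ((in1 ∨ in0) ∨ in0)))) ∨ ((in1 ∨ in0) ∨ in0)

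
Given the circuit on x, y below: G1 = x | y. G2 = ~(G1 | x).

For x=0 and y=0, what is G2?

1

G1 = 0 | 0 = 0
G2 = ~(0 | 0) = 1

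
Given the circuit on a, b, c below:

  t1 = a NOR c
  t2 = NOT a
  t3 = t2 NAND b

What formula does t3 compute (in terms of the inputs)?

NOT a NAND b

t2 = NOT a
t3 = t2 NAND b = NOT a NAND b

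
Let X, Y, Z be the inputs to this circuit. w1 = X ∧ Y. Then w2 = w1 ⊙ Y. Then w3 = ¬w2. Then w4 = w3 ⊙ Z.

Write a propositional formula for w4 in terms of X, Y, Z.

w1 = X ∧ Y
w2 = w1 ⊙ Y = (X ∧ Y) ⊙ Y
w3 = ¬w2 = ¬((X ∧ Y) ⊙ Y)
w4 = w3 ⊙ Z = ¬((X ∧ Y) ⊙ Y) ⊙ Z

¬((X ∧ Y) ⊙ Y) ⊙ Z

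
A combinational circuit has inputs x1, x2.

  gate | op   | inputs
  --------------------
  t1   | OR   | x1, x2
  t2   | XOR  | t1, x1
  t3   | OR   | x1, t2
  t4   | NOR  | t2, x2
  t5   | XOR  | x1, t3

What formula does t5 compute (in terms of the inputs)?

x1 XOR (x1 OR ((x1 OR x2) XOR x1))

t1 = x1 OR x2
t2 = t1 XOR x1 = (x1 OR x2) XOR x1
t3 = x1 OR t2 = x1 OR ((x1 OR x2) XOR x1)
t5 = x1 XOR t3 = x1 XOR (x1 OR ((x1 OR x2) XOR x1))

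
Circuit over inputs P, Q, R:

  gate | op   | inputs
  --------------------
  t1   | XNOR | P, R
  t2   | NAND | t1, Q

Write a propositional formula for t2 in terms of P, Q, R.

(P XNOR R) NAND Q

t1 = P XNOR R
t2 = t1 NAND Q = (P XNOR R) NAND Q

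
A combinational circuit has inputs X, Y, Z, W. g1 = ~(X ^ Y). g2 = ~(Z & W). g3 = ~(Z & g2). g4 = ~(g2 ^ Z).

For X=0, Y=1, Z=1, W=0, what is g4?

g2 = ~(1 & 0) = 1
g4 = ~(1 ^ 1) = 1

1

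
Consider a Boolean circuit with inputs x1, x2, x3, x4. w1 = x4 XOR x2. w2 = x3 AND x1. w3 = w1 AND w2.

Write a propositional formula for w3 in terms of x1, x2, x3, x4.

(x4 XOR x2) AND (x3 AND x1)

w1 = x4 XOR x2
w2 = x3 AND x1
w3 = w1 AND w2 = (x4 XOR x2) AND (x3 AND x1)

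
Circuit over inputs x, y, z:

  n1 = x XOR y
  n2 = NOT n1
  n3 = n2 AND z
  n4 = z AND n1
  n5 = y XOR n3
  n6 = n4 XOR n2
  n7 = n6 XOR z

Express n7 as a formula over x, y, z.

n1 = x XOR y
n2 = NOT n1 = NOT (x XOR y)
n4 = z AND n1 = z AND (x XOR y)
n6 = n4 XOR n2 = (z AND (x XOR y)) XOR NOT (x XOR y)
n7 = n6 XOR z = ((z AND (x XOR y)) XOR NOT (x XOR y)) XOR z

((z AND (x XOR y)) XOR NOT (x XOR y)) XOR z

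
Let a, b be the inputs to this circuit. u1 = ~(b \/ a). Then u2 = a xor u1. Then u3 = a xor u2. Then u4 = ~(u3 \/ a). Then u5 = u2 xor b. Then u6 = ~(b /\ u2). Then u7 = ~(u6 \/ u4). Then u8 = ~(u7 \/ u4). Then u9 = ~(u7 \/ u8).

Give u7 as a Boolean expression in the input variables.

~((~(b /\ (a xor (~(b \/ a))))) \/ (~((a xor (a xor (~(b \/ a)))) \/ a)))

u1 = ~(b \/ a)
u2 = a xor u1 = a xor (~(b \/ a))
u3 = a xor u2 = a xor (a xor (~(b \/ a)))
u4 = ~(u3 \/ a) = ~((a xor (a xor (~(b \/ a)))) \/ a)
u6 = ~(b /\ u2) = ~(b /\ (a xor (~(b \/ a))))
u7 = ~(u6 \/ u4) = ~((~(b /\ (a xor (~(b \/ a))))) \/ (~((a xor (a xor (~(b \/ a)))) \/ a)))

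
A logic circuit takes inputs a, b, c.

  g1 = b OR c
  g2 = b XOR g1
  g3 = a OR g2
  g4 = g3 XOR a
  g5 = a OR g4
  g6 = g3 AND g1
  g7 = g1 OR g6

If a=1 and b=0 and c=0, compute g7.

g1 = 0 OR 0 = 0
g2 = 0 XOR 0 = 0
g3 = 1 OR 0 = 1
g6 = 1 AND 0 = 0
g7 = 0 OR 0 = 0

0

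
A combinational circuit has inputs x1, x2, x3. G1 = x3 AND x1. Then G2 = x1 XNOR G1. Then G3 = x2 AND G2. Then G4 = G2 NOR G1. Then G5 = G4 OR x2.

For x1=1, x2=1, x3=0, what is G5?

1

G1 = 0 AND 1 = 0
G2 = 1 XNOR 0 = 0
G4 = 0 NOR 0 = 1
G5 = 1 OR 1 = 1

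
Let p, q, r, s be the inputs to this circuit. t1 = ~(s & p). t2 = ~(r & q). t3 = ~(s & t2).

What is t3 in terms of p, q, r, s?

~(s & (~(r & q)))

t2 = ~(r & q)
t3 = ~(s & t2) = ~(s & (~(r & q)))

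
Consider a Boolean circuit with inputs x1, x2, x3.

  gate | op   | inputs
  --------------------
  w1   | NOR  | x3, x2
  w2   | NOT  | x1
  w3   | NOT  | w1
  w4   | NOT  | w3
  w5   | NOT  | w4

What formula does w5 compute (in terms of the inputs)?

w1 = x3 NOR x2
w3 = NOT w1 = NOT (x3 NOR x2)
w4 = NOT w3 = NOT NOT (x3 NOR x2)
w5 = NOT w4 = NOT NOT NOT (x3 NOR x2)

NOT NOT NOT (x3 NOR x2)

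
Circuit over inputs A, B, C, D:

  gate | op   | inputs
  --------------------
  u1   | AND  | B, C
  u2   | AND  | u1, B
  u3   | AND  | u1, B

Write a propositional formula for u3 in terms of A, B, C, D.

u1 = B AND C
u3 = u1 AND B = (B AND C) AND B

(B AND C) AND B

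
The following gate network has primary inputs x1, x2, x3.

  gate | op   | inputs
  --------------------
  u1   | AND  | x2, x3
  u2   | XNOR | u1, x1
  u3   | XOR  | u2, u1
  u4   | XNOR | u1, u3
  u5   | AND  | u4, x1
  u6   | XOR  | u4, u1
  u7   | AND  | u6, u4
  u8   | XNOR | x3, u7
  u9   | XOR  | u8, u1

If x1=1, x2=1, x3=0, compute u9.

0

u1 = 1 AND 0 = 0
u2 = 0 XNOR 1 = 0
u3 = 0 XOR 0 = 0
u4 = 0 XNOR 0 = 1
u6 = 1 XOR 0 = 1
u7 = 1 AND 1 = 1
u8 = 0 XNOR 1 = 0
u9 = 0 XOR 0 = 0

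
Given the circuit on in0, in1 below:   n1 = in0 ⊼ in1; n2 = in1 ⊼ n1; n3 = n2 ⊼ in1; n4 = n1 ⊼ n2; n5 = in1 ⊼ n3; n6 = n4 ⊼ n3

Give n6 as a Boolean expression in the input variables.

n1 = in0 ⊼ in1
n2 = in1 ⊼ n1 = in1 ⊼ (in0 ⊼ in1)
n3 = n2 ⊼ in1 = (in1 ⊼ (in0 ⊼ in1)) ⊼ in1
n4 = n1 ⊼ n2 = (in0 ⊼ in1) ⊼ (in1 ⊼ (in0 ⊼ in1))
n6 = n4 ⊼ n3 = ((in0 ⊼ in1) ⊼ (in1 ⊼ (in0 ⊼ in1))) ⊼ ((in1 ⊼ (in0 ⊼ in1)) ⊼ in1)

((in0 ⊼ in1) ⊼ (in1 ⊼ (in0 ⊼ in1))) ⊼ ((in1 ⊼ (in0 ⊼ in1)) ⊼ in1)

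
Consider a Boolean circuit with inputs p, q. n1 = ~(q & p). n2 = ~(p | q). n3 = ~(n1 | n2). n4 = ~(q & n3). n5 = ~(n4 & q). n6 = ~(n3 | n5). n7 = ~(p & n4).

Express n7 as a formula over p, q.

~(p & (~(q & (~((~(q & p)) | (~(p | q)))))))

n1 = ~(q & p)
n2 = ~(p | q)
n3 = ~(n1 | n2) = ~((~(q & p)) | (~(p | q)))
n4 = ~(q & n3) = ~(q & (~((~(q & p)) | (~(p | q)))))
n7 = ~(p & n4) = ~(p & (~(q & (~((~(q & p)) | (~(p | q)))))))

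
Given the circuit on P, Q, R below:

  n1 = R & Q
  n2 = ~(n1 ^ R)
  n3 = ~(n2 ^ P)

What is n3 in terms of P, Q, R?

~((~((R & Q) ^ R)) ^ P)

n1 = R & Q
n2 = ~(n1 ^ R) = ~((R & Q) ^ R)
n3 = ~(n2 ^ P) = ~((~((R & Q) ^ R)) ^ P)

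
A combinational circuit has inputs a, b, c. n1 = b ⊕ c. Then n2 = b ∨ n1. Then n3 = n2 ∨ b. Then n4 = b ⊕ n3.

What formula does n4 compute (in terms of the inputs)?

b ⊕ ((b ∨ (b ⊕ c)) ∨ b)

n1 = b ⊕ c
n2 = b ∨ n1 = b ∨ (b ⊕ c)
n3 = n2 ∨ b = (b ∨ (b ⊕ c)) ∨ b
n4 = b ⊕ n3 = b ⊕ ((b ∨ (b ⊕ c)) ∨ b)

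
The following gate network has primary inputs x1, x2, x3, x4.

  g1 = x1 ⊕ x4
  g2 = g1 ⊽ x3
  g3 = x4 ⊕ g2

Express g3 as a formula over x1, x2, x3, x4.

g1 = x1 ⊕ x4
g2 = g1 ⊽ x3 = (x1 ⊕ x4) ⊽ x3
g3 = x4 ⊕ g2 = x4 ⊕ ((x1 ⊕ x4) ⊽ x3)

x4 ⊕ ((x1 ⊕ x4) ⊽ x3)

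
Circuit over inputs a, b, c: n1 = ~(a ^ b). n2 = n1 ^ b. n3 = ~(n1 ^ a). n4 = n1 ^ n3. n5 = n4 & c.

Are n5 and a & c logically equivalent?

No

n1 = ~(a ^ b)
n3 = ~(n1 ^ a) = ~((~(a ^ b)) ^ a)
n4 = n1 ^ n3 = (~(a ^ b)) ^ (~((~(a ^ b)) ^ a))
n5 = n4 & c = ((~(a ^ b)) ^ (~((~(a ^ b)) ^ a))) & c
At a=0, b=0, c=1: circuit gives 1, formula gives 0.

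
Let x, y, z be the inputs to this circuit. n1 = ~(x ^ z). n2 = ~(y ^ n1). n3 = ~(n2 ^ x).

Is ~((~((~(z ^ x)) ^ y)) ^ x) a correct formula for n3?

n1 = ~(x ^ z)
n2 = ~(y ^ n1) = ~(y ^ (~(x ^ z)))
n3 = ~(n2 ^ x) = ~((~(y ^ (~(x ^ z)))) ^ x)
At x=0, y=0, z=1: circuit gives 0, formula gives 0.
At x=0, y=0, z=0: circuit gives 1, formula gives 1.
Agrees on all 8 inputs.

Yes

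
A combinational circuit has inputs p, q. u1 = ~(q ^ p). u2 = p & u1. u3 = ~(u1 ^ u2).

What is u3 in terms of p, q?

~((~(q ^ p)) ^ (p & (~(q ^ p))))

u1 = ~(q ^ p)
u2 = p & u1 = p & (~(q ^ p))
u3 = ~(u1 ^ u2) = ~((~(q ^ p)) ^ (p & (~(q ^ p))))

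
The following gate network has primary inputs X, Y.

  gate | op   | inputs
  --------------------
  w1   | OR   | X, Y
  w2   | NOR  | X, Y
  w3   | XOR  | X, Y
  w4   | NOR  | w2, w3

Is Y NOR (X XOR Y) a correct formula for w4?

w2 = X NOR Y
w3 = X XOR Y
w4 = w2 NOR w3 = (X NOR Y) NOR (X XOR Y)
At X=0, Y=0: circuit gives 0, formula gives 1.

No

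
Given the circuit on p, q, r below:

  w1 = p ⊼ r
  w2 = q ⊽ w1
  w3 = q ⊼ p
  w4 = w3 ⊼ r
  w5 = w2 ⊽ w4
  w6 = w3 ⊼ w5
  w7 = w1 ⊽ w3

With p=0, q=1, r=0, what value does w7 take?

w1 = 0 ⊼ 0 = 1
w3 = 1 ⊼ 0 = 1
w7 = 1 ⊽ 1 = 0

0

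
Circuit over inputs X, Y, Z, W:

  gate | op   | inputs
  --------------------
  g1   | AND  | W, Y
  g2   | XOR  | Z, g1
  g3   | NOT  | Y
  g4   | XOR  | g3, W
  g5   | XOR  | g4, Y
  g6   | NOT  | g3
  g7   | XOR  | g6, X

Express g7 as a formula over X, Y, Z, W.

NOT NOT Y XOR X

g3 = NOT Y
g6 = NOT g3 = NOT NOT Y
g7 = g6 XOR X = NOT NOT Y XOR X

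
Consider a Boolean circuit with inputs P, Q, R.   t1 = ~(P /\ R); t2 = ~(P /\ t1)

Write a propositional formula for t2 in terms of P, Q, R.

t1 = ~(P /\ R)
t2 = ~(P /\ t1) = ~(P /\ (~(P /\ R)))

~(P /\ (~(P /\ R)))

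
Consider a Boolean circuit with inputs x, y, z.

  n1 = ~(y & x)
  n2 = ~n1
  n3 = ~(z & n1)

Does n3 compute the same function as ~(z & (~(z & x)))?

n1 = ~(y & x)
n3 = ~(z & n1) = ~(z & (~(y & x)))
At x=1, y=0, z=1: circuit gives 0, formula gives 1.

No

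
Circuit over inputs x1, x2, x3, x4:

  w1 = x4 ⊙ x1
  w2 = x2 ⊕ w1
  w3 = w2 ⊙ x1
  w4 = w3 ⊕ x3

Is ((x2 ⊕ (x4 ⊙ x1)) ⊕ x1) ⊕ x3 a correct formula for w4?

No

w1 = x4 ⊙ x1
w2 = x2 ⊕ w1 = x2 ⊕ (x4 ⊙ x1)
w3 = w2 ⊙ x1 = (x2 ⊕ (x4 ⊙ x1)) ⊙ x1
w4 = w3 ⊕ x3 = ((x2 ⊕ (x4 ⊙ x1)) ⊙ x1) ⊕ x3
At x1=0, x2=0, x3=0, x4=0: circuit gives 0, formula gives 1.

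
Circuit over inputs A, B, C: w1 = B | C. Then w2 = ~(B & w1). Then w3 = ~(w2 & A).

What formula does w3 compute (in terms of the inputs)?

~((~(B & (B | C))) & A)

w1 = B | C
w2 = ~(B & w1) = ~(B & (B | C))
w3 = ~(w2 & A) = ~((~(B & (B | C))) & A)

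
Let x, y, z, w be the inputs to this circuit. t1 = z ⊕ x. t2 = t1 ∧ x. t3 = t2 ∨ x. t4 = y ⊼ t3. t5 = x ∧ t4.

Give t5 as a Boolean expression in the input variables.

t1 = z ⊕ x
t2 = t1 ∧ x = (z ⊕ x) ∧ x
t3 = t2 ∨ x = ((z ⊕ x) ∧ x) ∨ x
t4 = y ⊼ t3 = y ⊼ (((z ⊕ x) ∧ x) ∨ x)
t5 = x ∧ t4 = x ∧ (y ⊼ (((z ⊕ x) ∧ x) ∨ x))

x ∧ (y ⊼ (((z ⊕ x) ∧ x) ∨ x))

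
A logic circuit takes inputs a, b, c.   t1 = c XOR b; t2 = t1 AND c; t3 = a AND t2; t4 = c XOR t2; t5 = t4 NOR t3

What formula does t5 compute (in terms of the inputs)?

t1 = c XOR b
t2 = t1 AND c = (c XOR b) AND c
t3 = a AND t2 = a AND ((c XOR b) AND c)
t4 = c XOR t2 = c XOR ((c XOR b) AND c)
t5 = t4 NOR t3 = (c XOR ((c XOR b) AND c)) NOR (a AND ((c XOR b) AND c))

(c XOR ((c XOR b) AND c)) NOR (a AND ((c XOR b) AND c))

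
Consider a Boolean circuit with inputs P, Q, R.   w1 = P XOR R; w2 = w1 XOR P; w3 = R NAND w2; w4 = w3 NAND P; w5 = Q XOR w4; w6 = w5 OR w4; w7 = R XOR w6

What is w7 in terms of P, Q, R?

R XOR ((Q XOR ((R NAND ((P XOR R) XOR P)) NAND P)) OR ((R NAND ((P XOR R) XOR P)) NAND P))

w1 = P XOR R
w2 = w1 XOR P = (P XOR R) XOR P
w3 = R NAND w2 = R NAND ((P XOR R) XOR P)
w4 = w3 NAND P = (R NAND ((P XOR R) XOR P)) NAND P
w5 = Q XOR w4 = Q XOR ((R NAND ((P XOR R) XOR P)) NAND P)
w6 = w5 OR w4 = (Q XOR ((R NAND ((P XOR R) XOR P)) NAND P)) OR ((R NAND ((P XOR R) XOR P)) NAND P)
w7 = R XOR w6 = R XOR ((Q XOR ((R NAND ((P XOR R) XOR P)) NAND P)) OR ((R NAND ((P XOR R) XOR P)) NAND P))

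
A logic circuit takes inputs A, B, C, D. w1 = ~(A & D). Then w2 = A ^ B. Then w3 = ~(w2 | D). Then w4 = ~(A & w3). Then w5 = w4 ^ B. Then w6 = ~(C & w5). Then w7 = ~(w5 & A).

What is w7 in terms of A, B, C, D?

w2 = A ^ B
w3 = ~(w2 | D) = ~((A ^ B) | D)
w4 = ~(A & w3) = ~(A & (~((A ^ B) | D)))
w5 = w4 ^ B = (~(A & (~((A ^ B) | D)))) ^ B
w7 = ~(w5 & A) = ~(((~(A & (~((A ^ B) | D)))) ^ B) & A)

~(((~(A & (~((A ^ B) | D)))) ^ B) & A)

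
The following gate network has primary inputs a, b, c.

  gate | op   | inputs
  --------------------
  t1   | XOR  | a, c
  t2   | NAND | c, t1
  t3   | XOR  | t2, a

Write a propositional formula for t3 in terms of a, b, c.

(c NAND (a XOR c)) XOR a

t1 = a XOR c
t2 = c NAND t1 = c NAND (a XOR c)
t3 = t2 XOR a = (c NAND (a XOR c)) XOR a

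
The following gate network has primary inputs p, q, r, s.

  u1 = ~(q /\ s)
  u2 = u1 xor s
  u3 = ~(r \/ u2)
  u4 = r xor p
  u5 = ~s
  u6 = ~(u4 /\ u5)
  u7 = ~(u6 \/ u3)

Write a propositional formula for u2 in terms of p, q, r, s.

u1 = ~(q /\ s)
u2 = u1 xor s = (~(q /\ s)) xor s

(~(q /\ s)) xor s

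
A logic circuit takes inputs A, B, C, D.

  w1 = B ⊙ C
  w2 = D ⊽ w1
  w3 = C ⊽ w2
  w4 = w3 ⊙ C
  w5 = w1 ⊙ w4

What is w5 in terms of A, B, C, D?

w1 = B ⊙ C
w2 = D ⊽ w1 = D ⊽ (B ⊙ C)
w3 = C ⊽ w2 = C ⊽ (D ⊽ (B ⊙ C))
w4 = w3 ⊙ C = (C ⊽ (D ⊽ (B ⊙ C))) ⊙ C
w5 = w1 ⊙ w4 = (B ⊙ C) ⊙ ((C ⊽ (D ⊽ (B ⊙ C))) ⊙ C)

(B ⊙ C) ⊙ ((C ⊽ (D ⊽ (B ⊙ C))) ⊙ C)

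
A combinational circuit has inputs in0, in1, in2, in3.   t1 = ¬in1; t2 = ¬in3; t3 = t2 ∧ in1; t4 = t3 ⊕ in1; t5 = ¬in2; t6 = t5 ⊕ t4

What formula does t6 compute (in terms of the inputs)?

¬in2 ⊕ ((¬in3 ∧ in1) ⊕ in1)

t2 = ¬in3
t3 = t2 ∧ in1 = ¬in3 ∧ in1
t4 = t3 ⊕ in1 = (¬in3 ∧ in1) ⊕ in1
t5 = ¬in2
t6 = t5 ⊕ t4 = ¬in2 ⊕ ((¬in3 ∧ in1) ⊕ in1)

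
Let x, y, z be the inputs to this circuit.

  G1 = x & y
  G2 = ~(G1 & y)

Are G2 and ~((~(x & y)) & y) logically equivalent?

No

G1 = x & y
G2 = ~(G1 & y) = ~((x & y) & y)
At x=0, y=1, z=0: circuit gives 1, formula gives 0.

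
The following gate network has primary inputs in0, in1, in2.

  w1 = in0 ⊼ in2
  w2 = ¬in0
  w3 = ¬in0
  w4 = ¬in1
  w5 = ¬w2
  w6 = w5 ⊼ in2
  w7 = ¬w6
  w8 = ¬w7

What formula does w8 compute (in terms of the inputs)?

w2 = ¬in0
w5 = ¬w2 = ¬¬in0
w6 = w5 ⊼ in2 = ¬¬in0 ⊼ in2
w7 = ¬w6 = ¬(¬¬in0 ⊼ in2)
w8 = ¬w7 = ¬¬(¬¬in0 ⊼ in2)

¬¬(¬¬in0 ⊼ in2)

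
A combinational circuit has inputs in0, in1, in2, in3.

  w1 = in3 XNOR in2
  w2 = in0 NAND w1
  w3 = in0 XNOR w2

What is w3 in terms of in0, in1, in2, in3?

in0 XNOR (in0 NAND (in3 XNOR in2))

w1 = in3 XNOR in2
w2 = in0 NAND w1 = in0 NAND (in3 XNOR in2)
w3 = in0 XNOR w2 = in0 XNOR (in0 NAND (in3 XNOR in2))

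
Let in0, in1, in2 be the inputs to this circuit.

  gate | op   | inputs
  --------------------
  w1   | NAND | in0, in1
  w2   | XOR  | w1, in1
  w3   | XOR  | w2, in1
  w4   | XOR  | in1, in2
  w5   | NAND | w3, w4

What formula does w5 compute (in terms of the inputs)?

w1 = in0 NAND in1
w2 = w1 XOR in1 = (in0 NAND in1) XOR in1
w3 = w2 XOR in1 = ((in0 NAND in1) XOR in1) XOR in1
w4 = in1 XOR in2
w5 = w3 NAND w4 = (((in0 NAND in1) XOR in1) XOR in1) NAND (in1 XOR in2)

(((in0 NAND in1) XOR in1) XOR in1) NAND (in1 XOR in2)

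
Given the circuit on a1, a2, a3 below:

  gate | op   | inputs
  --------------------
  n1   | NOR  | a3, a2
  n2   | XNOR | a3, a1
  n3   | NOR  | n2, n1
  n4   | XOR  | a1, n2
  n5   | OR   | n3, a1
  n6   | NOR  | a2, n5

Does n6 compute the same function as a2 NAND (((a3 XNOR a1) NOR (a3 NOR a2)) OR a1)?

n1 = a3 NOR a2
n2 = a3 XNOR a1
n3 = n2 NOR n1 = (a3 XNOR a1) NOR (a3 NOR a2)
n5 = n3 OR a1 = ((a3 XNOR a1) NOR (a3 NOR a2)) OR a1
n6 = a2 NOR n5 = a2 NOR (((a3 XNOR a1) NOR (a3 NOR a2)) OR a1)
At a1=0, a2=0, a3=1: circuit gives 0, formula gives 1.

No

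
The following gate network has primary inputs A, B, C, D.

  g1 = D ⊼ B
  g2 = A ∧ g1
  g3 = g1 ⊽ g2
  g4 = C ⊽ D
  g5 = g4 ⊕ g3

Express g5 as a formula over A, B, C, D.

g1 = D ⊼ B
g2 = A ∧ g1 = A ∧ (D ⊼ B)
g3 = g1 ⊽ g2 = (D ⊼ B) ⊽ (A ∧ (D ⊼ B))
g4 = C ⊽ D
g5 = g4 ⊕ g3 = (C ⊽ D) ⊕ ((D ⊼ B) ⊽ (A ∧ (D ⊼ B)))

(C ⊽ D) ⊕ ((D ⊼ B) ⊽ (A ∧ (D ⊼ B)))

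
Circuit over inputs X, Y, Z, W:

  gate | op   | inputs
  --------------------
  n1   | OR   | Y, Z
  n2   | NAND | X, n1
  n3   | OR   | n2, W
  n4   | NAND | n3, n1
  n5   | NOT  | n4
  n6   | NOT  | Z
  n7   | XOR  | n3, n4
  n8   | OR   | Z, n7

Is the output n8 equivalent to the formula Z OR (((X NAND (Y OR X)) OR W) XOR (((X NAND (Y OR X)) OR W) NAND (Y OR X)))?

n1 = Y OR Z
n2 = X NAND n1 = X NAND (Y OR Z)
n3 = n2 OR W = (X NAND (Y OR Z)) OR W
n4 = n3 NAND n1 = ((X NAND (Y OR Z)) OR W) NAND (Y OR Z)
n7 = n3 XOR n4 = ((X NAND (Y OR Z)) OR W) XOR (((X NAND (Y OR Z)) OR W) NAND (Y OR Z))
n8 = Z OR n7 = Z OR (((X NAND (Y OR Z)) OR W) XOR (((X NAND (Y OR Z)) OR W) NAND (Y OR Z)))
At X=1, Y=0, Z=0, W=0: circuit gives 0, formula gives 1.

No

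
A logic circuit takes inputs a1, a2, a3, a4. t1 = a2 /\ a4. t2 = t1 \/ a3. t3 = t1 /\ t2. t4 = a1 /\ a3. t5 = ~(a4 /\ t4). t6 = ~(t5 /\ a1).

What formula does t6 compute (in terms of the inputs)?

t4 = a1 /\ a3
t5 = ~(a4 /\ t4) = ~(a4 /\ (a1 /\ a3))
t6 = ~(t5 /\ a1) = ~((~(a4 /\ (a1 /\ a3))) /\ a1)

~((~(a4 /\ (a1 /\ a3))) /\ a1)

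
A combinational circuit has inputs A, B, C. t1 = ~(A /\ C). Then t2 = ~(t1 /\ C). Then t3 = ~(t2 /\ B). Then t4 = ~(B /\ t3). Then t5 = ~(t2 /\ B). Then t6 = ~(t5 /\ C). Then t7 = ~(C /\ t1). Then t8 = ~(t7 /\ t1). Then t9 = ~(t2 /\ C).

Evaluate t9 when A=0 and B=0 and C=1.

t1 = ~(0 /\ 1) = 1
t2 = ~(1 /\ 1) = 0
t9 = ~(0 /\ 1) = 1

1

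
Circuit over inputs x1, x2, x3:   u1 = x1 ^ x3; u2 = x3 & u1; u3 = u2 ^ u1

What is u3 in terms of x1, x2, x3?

u1 = x1 ^ x3
u2 = x3 & u1 = x3 & (x1 ^ x3)
u3 = u2 ^ u1 = (x3 & (x1 ^ x3)) ^ (x1 ^ x3)

(x3 & (x1 ^ x3)) ^ (x1 ^ x3)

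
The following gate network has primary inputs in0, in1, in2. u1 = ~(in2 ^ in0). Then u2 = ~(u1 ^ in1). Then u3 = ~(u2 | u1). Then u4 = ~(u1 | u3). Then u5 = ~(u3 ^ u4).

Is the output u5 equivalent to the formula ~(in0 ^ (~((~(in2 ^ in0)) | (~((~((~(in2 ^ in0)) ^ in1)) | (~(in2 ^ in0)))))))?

No

u1 = ~(in2 ^ in0)
u2 = ~(u1 ^ in1) = ~((~(in2 ^ in0)) ^ in1)
u3 = ~(u2 | u1) = ~((~((~(in2 ^ in0)) ^ in1)) | (~(in2 ^ in0)))
u4 = ~(u1 | u3) = ~((~(in2 ^ in0)) | (~((~((~(in2 ^ in0)) ^ in1)) | (~(in2 ^ in0)))))
u5 = ~(u3 ^ u4) = ~((~((~((~(in2 ^ in0)) ^ in1)) | (~(in2 ^ in0)))) ^ (~((~(in2 ^ in0)) | (~((~((~(in2 ^ in0)) ^ in1)) | (~(in2 ^ in0)))))))
At in0=0, in1=1, in2=1: circuit gives 0, formula gives 1.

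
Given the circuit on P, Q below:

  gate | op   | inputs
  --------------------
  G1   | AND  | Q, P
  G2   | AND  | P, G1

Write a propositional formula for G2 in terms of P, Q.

P AND (Q AND P)

G1 = Q AND P
G2 = P AND G1 = P AND (Q AND P)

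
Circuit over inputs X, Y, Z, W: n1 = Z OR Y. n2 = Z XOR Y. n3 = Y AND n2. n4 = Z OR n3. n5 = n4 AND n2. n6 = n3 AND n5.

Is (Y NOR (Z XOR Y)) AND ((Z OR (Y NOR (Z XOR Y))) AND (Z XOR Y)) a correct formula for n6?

n2 = Z XOR Y
n3 = Y AND n2 = Y AND (Z XOR Y)
n4 = Z OR n3 = Z OR (Y AND (Z XOR Y))
n5 = n4 AND n2 = (Z OR (Y AND (Z XOR Y))) AND (Z XOR Y)
n6 = n3 AND n5 = (Y AND (Z XOR Y)) AND ((Z OR (Y AND (Z XOR Y))) AND (Z XOR Y))
At X=0, Y=1, Z=0, W=0: circuit gives 1, formula gives 0.

No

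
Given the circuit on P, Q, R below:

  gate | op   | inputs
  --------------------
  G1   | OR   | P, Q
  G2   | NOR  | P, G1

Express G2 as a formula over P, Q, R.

P NOR (P OR Q)

G1 = P OR Q
G2 = P NOR G1 = P NOR (P OR Q)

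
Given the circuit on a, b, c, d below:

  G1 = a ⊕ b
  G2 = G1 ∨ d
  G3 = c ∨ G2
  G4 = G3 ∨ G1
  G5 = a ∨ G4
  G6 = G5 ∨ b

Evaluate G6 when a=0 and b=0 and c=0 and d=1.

1

G1 = 0 ⊕ 0 = 0
G2 = 0 ∨ 1 = 1
G3 = 0 ∨ 1 = 1
G4 = 1 ∨ 0 = 1
G5 = 0 ∨ 1 = 1
G6 = 1 ∨ 0 = 1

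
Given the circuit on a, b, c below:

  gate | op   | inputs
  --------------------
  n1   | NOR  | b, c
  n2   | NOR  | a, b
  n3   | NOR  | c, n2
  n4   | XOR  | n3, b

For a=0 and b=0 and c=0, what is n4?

0

n2 = 0 NOR 0 = 1
n3 = 0 NOR 1 = 0
n4 = 0 XOR 0 = 0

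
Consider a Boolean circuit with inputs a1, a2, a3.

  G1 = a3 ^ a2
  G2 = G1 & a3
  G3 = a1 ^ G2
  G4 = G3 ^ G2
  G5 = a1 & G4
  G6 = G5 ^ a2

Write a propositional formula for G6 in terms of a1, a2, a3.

G1 = a3 ^ a2
G2 = G1 & a3 = (a3 ^ a2) & a3
G3 = a1 ^ G2 = a1 ^ ((a3 ^ a2) & a3)
G4 = G3 ^ G2 = (a1 ^ ((a3 ^ a2) & a3)) ^ ((a3 ^ a2) & a3)
G5 = a1 & G4 = a1 & ((a1 ^ ((a3 ^ a2) & a3)) ^ ((a3 ^ a2) & a3))
G6 = G5 ^ a2 = (a1 & ((a1 ^ ((a3 ^ a2) & a3)) ^ ((a3 ^ a2) & a3))) ^ a2

(a1 & ((a1 ^ ((a3 ^ a2) & a3)) ^ ((a3 ^ a2) & a3))) ^ a2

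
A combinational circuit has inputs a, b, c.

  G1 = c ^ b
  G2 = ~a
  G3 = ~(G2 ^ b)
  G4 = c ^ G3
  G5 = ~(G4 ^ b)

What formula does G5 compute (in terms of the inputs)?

~((c ^ (~(~a ^ b))) ^ b)

G2 = ~a
G3 = ~(G2 ^ b) = ~(~a ^ b)
G4 = c ^ G3 = c ^ (~(~a ^ b))
G5 = ~(G4 ^ b) = ~((c ^ (~(~a ^ b))) ^ b)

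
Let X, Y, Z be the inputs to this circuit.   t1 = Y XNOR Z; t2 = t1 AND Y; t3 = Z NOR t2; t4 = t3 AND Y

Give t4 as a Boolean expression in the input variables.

(Z NOR ((Y XNOR Z) AND Y)) AND Y

t1 = Y XNOR Z
t2 = t1 AND Y = (Y XNOR Z) AND Y
t3 = Z NOR t2 = Z NOR ((Y XNOR Z) AND Y)
t4 = t3 AND Y = (Z NOR ((Y XNOR Z) AND Y)) AND Y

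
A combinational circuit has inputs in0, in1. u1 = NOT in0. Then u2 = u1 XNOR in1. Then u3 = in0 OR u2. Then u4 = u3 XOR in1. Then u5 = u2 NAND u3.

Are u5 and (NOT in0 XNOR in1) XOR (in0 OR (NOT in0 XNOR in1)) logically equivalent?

u1 = NOT in0
u2 = u1 XNOR in1 = NOT in0 XNOR in1
u3 = in0 OR u2 = in0 OR (NOT in0 XNOR in1)
u5 = u2 NAND u3 = (NOT in0 XNOR in1) NAND (in0 OR (NOT in0 XNOR in1))
At in0=0, in1=0: circuit gives 1, formula gives 0.

No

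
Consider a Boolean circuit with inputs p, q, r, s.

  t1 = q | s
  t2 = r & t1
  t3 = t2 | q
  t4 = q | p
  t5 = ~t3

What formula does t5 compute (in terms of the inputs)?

t1 = q | s
t2 = r & t1 = r & (q | s)
t3 = t2 | q = (r & (q | s)) | q
t5 = ~t3 = ~((r & (q | s)) | q)

~((r & (q | s)) | q)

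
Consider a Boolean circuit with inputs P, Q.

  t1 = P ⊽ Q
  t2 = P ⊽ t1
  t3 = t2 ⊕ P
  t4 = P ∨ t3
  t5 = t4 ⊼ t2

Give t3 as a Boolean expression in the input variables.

t1 = P ⊽ Q
t2 = P ⊽ t1 = P ⊽ (P ⊽ Q)
t3 = t2 ⊕ P = (P ⊽ (P ⊽ Q)) ⊕ P

(P ⊽ (P ⊽ Q)) ⊕ P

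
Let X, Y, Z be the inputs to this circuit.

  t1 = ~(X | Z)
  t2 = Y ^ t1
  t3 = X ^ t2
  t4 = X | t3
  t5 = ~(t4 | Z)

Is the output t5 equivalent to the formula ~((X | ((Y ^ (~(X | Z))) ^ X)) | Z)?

t1 = ~(X | Z)
t2 = Y ^ t1 = Y ^ (~(X | Z))
t3 = X ^ t2 = X ^ (Y ^ (~(X | Z)))
t4 = X | t3 = X | (X ^ (Y ^ (~(X | Z))))
t5 = ~(t4 | Z) = ~((X | (X ^ (Y ^ (~(X | Z))))) | Z)
At X=0, Y=0, Z=0: circuit gives 0, formula gives 0.
At X=0, Y=1, Z=0: circuit gives 1, formula gives 1.
Agrees on all 8 inputs.

Yes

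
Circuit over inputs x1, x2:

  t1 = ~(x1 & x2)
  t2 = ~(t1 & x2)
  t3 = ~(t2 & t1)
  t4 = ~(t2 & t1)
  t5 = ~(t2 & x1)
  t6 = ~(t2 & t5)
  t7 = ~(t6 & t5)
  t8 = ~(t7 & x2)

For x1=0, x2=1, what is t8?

t1 = ~(0 & 1) = 1
t2 = ~(1 & 1) = 0
t5 = ~(0 & 0) = 1
t6 = ~(0 & 1) = 1
t7 = ~(1 & 1) = 0
t8 = ~(0 & 1) = 1

1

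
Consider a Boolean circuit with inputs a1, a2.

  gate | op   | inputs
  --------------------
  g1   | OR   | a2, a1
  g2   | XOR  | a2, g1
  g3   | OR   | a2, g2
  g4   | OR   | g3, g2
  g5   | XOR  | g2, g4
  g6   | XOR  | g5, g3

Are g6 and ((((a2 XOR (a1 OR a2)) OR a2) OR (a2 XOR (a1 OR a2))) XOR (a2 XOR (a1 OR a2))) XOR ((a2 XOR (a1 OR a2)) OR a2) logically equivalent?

Yes

g1 = a2 OR a1
g2 = a2 XOR g1 = a2 XOR (a2 OR a1)
g3 = a2 OR g2 = a2 OR (a2 XOR (a2 OR a1))
g4 = g3 OR g2 = (a2 OR (a2 XOR (a2 OR a1))) OR (a2 XOR (a2 OR a1))
g5 = g2 XOR g4 = (a2 XOR (a2 OR a1)) XOR ((a2 OR (a2 XOR (a2 OR a1))) OR (a2 XOR (a2 OR a1)))
g6 = g5 XOR g3 = ((a2 XOR (a2 OR a1)) XOR ((a2 OR (a2 XOR (a2 OR a1))) OR (a2 XOR (a2 OR a1)))) XOR (a2 OR (a2 XOR (a2 OR a1)))
At a1=0, a2=0: circuit gives 0, formula gives 0.
At a1=1, a2=0: circuit gives 1, formula gives 1.
Agrees on all 4 inputs.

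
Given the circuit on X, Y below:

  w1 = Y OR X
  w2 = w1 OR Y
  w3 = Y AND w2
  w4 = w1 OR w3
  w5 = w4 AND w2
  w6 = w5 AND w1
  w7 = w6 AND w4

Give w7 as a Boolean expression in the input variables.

((((Y OR X) OR (Y AND ((Y OR X) OR Y))) AND ((Y OR X) OR Y)) AND (Y OR X)) AND ((Y OR X) OR (Y AND ((Y OR X) OR Y)))

w1 = Y OR X
w2 = w1 OR Y = (Y OR X) OR Y
w3 = Y AND w2 = Y AND ((Y OR X) OR Y)
w4 = w1 OR w3 = (Y OR X) OR (Y AND ((Y OR X) OR Y))
w5 = w4 AND w2 = ((Y OR X) OR (Y AND ((Y OR X) OR Y))) AND ((Y OR X) OR Y)
w6 = w5 AND w1 = (((Y OR X) OR (Y AND ((Y OR X) OR Y))) AND ((Y OR X) OR Y)) AND (Y OR X)
w7 = w6 AND w4 = ((((Y OR X) OR (Y AND ((Y OR X) OR Y))) AND ((Y OR X) OR Y)) AND (Y OR X)) AND ((Y OR X) OR (Y AND ((Y OR X) OR Y)))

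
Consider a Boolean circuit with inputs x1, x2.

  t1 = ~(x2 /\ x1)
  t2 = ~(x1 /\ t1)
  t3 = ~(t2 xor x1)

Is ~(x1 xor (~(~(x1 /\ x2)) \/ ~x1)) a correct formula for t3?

Yes

t1 = ~(x2 /\ x1)
t2 = ~(x1 /\ t1) = ~(x1 /\ (~(x2 /\ x1)))
t3 = ~(t2 xor x1) = ~((~(x1 /\ (~(x2 /\ x1)))) xor x1)
At x1=0, x2=0: circuit gives 0, formula gives 0.
At x1=1, x2=1: circuit gives 1, formula gives 1.
Agrees on all 4 inputs.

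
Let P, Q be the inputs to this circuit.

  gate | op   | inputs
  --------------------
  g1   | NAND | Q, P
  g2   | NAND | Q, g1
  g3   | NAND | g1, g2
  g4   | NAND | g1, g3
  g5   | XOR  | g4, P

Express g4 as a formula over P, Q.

(Q NAND P) NAND ((Q NAND P) NAND (Q NAND (Q NAND P)))

g1 = Q NAND P
g2 = Q NAND g1 = Q NAND (Q NAND P)
g3 = g1 NAND g2 = (Q NAND P) NAND (Q NAND (Q NAND P))
g4 = g1 NAND g3 = (Q NAND P) NAND ((Q NAND P) NAND (Q NAND (Q NAND P)))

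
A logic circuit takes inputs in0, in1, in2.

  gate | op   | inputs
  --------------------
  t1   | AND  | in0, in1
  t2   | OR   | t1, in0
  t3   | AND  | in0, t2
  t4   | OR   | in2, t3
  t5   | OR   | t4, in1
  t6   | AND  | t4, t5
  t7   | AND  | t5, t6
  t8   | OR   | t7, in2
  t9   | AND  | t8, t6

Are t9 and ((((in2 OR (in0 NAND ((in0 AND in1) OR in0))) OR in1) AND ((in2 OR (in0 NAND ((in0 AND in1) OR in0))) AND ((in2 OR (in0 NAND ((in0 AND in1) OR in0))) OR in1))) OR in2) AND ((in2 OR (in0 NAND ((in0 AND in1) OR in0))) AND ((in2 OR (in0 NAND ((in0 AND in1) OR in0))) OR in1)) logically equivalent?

t1 = in0 AND in1
t2 = t1 OR in0 = (in0 AND in1) OR in0
t3 = in0 AND t2 = in0 AND ((in0 AND in1) OR in0)
t4 = in2 OR t3 = in2 OR (in0 AND ((in0 AND in1) OR in0))
t5 = t4 OR in1 = (in2 OR (in0 AND ((in0 AND in1) OR in0))) OR in1
t6 = t4 AND t5 = (in2 OR (in0 AND ((in0 AND in1) OR in0))) AND ((in2 OR (in0 AND ((in0 AND in1) OR in0))) OR in1)
t7 = t5 AND t6 = ((in2 OR (in0 AND ((in0 AND in1) OR in0))) OR in1) AND ((in2 OR (in0 AND ((in0 AND in1) OR in0))) AND ((in2 OR (in0 AND ((in0 AND in1) OR in0))) OR in1))
t8 = t7 OR in2 = (((in2 OR (in0 AND ((in0 AND in1) OR in0))) OR in1) AND ((in2 OR (in0 AND ((in0 AND in1) OR in0))) AND ((in2 OR (in0 AND ((in0 AND in1) OR in0))) OR in1))) OR in2
t9 = t8 AND t6 = ((((in2 OR (in0 AND ((in0 AND in1) OR in0))) OR in1) AND ((in2 OR (in0 AND ((in0 AND in1) OR in0))) AND ((in2 OR (in0 AND ((in0 AND in1) OR in0))) OR in1))) OR in2) AND ((in2 OR (in0 AND ((in0 AND in1) OR in0))) AND ((in2 OR (in0 AND ((in0 AND in1) OR in0))) OR in1))
At in0=0, in1=0, in2=0: circuit gives 0, formula gives 1.

No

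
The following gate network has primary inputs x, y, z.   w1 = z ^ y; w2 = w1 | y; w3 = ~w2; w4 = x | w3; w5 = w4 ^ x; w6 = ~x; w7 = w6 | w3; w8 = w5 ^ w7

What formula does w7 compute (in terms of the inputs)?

w1 = z ^ y
w2 = w1 | y = (z ^ y) | y
w3 = ~w2 = ~((z ^ y) | y)
w6 = ~x
w7 = w6 | w3 = ~x | ~((z ^ y) | y)

~x | ~((z ^ y) | y)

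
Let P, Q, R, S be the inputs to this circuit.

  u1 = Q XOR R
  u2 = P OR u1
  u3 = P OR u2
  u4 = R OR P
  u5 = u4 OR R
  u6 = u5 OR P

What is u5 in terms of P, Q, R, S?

u4 = R OR P
u5 = u4 OR R = (R OR P) OR R

(R OR P) OR R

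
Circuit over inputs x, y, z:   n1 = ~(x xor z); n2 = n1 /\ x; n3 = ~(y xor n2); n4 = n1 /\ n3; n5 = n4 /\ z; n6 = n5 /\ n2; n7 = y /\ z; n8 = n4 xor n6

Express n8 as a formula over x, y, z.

((~(x xor z)) /\ (~(y xor ((~(x xor z)) /\ x)))) xor ((((~(x xor z)) /\ (~(y xor ((~(x xor z)) /\ x)))) /\ z) /\ ((~(x xor z)) /\ x))

n1 = ~(x xor z)
n2 = n1 /\ x = (~(x xor z)) /\ x
n3 = ~(y xor n2) = ~(y xor ((~(x xor z)) /\ x))
n4 = n1 /\ n3 = (~(x xor z)) /\ (~(y xor ((~(x xor z)) /\ x)))
n5 = n4 /\ z = ((~(x xor z)) /\ (~(y xor ((~(x xor z)) /\ x)))) /\ z
n6 = n5 /\ n2 = (((~(x xor z)) /\ (~(y xor ((~(x xor z)) /\ x)))) /\ z) /\ ((~(x xor z)) /\ x)
n8 = n4 xor n6 = ((~(x xor z)) /\ (~(y xor ((~(x xor z)) /\ x)))) xor ((((~(x xor z)) /\ (~(y xor ((~(x xor z)) /\ x)))) /\ z) /\ ((~(x xor z)) /\ x))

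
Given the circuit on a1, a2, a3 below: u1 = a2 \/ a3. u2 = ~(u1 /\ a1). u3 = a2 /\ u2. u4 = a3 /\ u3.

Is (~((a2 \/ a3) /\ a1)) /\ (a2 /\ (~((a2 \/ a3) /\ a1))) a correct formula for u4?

No

u1 = a2 \/ a3
u2 = ~(u1 /\ a1) = ~((a2 \/ a3) /\ a1)
u3 = a2 /\ u2 = a2 /\ (~((a2 \/ a3) /\ a1))
u4 = a3 /\ u3 = a3 /\ (a2 /\ (~((a2 \/ a3) /\ a1)))
At a1=0, a2=1, a3=0: circuit gives 0, formula gives 1.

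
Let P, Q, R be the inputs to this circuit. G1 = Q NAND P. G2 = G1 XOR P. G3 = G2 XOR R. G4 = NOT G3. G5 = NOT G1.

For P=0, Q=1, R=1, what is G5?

G1 = 1 NAND 0 = 1
G5 = NOT 1 = 0

0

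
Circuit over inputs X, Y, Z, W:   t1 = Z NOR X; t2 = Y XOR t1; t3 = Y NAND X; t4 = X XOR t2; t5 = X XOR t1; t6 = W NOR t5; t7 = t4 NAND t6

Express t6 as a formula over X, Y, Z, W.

t1 = Z NOR X
t5 = X XOR t1 = X XOR (Z NOR X)
t6 = W NOR t5 = W NOR (X XOR (Z NOR X))

W NOR (X XOR (Z NOR X))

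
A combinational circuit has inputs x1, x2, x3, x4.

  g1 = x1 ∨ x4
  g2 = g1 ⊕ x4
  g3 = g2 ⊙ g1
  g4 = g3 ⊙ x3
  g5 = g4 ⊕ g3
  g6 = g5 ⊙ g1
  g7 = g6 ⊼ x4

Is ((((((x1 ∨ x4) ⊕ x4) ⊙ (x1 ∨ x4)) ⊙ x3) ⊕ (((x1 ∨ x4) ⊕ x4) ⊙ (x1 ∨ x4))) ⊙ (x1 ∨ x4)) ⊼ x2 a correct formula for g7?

g1 = x1 ∨ x4
g2 = g1 ⊕ x4 = (x1 ∨ x4) ⊕ x4
g3 = g2 ⊙ g1 = ((x1 ∨ x4) ⊕ x4) ⊙ (x1 ∨ x4)
g4 = g3 ⊙ x3 = (((x1 ∨ x4) ⊕ x4) ⊙ (x1 ∨ x4)) ⊙ x3
g5 = g4 ⊕ g3 = ((((x1 ∨ x4) ⊕ x4) ⊙ (x1 ∨ x4)) ⊙ x3) ⊕ (((x1 ∨ x4) ⊕ x4) ⊙ (x1 ∨ x4))
g6 = g5 ⊙ g1 = (((((x1 ∨ x4) ⊕ x4) ⊙ (x1 ∨ x4)) ⊙ x3) ⊕ (((x1 ∨ x4) ⊕ x4) ⊙ (x1 ∨ x4))) ⊙ (x1 ∨ x4)
g7 = g6 ⊼ x4 = ((((((x1 ∨ x4) ⊕ x4) ⊙ (x1 ∨ x4)) ⊙ x3) ⊕ (((x1 ∨ x4) ⊕ x4) ⊙ (x1 ∨ x4))) ⊙ (x1 ∨ x4)) ⊼ x4
At x1=0, x2=0, x3=0, x4=1: circuit gives 0, formula gives 1.

No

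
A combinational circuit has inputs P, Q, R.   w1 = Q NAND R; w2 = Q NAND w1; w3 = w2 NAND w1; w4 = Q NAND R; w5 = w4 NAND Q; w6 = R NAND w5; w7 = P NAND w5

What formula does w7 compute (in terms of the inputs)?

w4 = Q NAND R
w5 = w4 NAND Q = (Q NAND R) NAND Q
w7 = P NAND w5 = P NAND ((Q NAND R) NAND Q)

P NAND ((Q NAND R) NAND Q)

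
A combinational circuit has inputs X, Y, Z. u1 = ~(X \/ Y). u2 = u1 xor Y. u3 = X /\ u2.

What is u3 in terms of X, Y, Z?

u1 = ~(X \/ Y)
u2 = u1 xor Y = (~(X \/ Y)) xor Y
u3 = X /\ u2 = X /\ ((~(X \/ Y)) xor Y)

X /\ ((~(X \/ Y)) xor Y)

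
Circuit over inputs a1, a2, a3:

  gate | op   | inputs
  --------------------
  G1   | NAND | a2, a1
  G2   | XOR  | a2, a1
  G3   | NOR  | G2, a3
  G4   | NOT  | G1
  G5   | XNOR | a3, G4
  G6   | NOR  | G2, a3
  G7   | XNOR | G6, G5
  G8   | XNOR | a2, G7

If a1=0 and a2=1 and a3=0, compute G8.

G1 = 1 NAND 0 = 1
G2 = 1 XOR 0 = 1
G4 = NOT 1 = 0
G5 = 0 XNOR 0 = 1
G6 = 1 NOR 0 = 0
G7 = 0 XNOR 1 = 0
G8 = 1 XNOR 0 = 0

0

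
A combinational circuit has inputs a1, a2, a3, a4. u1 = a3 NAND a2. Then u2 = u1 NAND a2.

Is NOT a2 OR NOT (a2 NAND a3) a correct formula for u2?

Yes

u1 = a3 NAND a2
u2 = u1 NAND a2 = (a3 NAND a2) NAND a2
At a1=0, a2=1, a3=0, a4=0: circuit gives 0, formula gives 0.
At a1=0, a2=0, a3=0, a4=0: circuit gives 1, formula gives 1.
Agrees on all 16 inputs.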